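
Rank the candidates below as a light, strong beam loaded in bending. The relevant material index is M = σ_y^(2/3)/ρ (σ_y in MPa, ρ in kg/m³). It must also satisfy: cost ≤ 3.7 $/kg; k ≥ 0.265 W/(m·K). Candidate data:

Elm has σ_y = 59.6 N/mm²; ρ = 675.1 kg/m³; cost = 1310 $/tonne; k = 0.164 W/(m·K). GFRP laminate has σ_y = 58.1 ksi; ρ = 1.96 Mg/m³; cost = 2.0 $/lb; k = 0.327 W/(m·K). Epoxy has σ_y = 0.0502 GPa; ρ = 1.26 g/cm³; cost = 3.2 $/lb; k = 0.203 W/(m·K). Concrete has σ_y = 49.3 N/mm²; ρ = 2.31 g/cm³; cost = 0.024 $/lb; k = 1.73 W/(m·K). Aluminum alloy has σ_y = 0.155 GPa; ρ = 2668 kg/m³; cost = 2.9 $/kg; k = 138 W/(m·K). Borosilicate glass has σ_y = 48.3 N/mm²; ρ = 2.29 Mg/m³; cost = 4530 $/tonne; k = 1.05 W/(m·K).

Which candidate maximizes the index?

aluminum alloy

Screen on constraints: cost ≤ 3.7 $/kg; k ≥ 0.265 W/(m·K). Survivors: concrete, aluminum alloy.
In SI units:
  concrete: σ_y = 49.30 MPa, ρ = 2310 kg/m³
  aluminum alloy: σ_y = 155.0 MPa, ρ = 2668 kg/m³
  aluminum alloy: M = 10.8×10⁻³
  concrete: M = 5.82×10⁻³
The maximum is for aluminum alloy.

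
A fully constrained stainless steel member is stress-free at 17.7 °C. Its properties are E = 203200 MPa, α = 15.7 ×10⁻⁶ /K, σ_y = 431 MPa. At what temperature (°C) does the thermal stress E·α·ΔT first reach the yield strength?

153 °C

E = 203200 MPa = 203.2 GPa.
E·α·ΔT = 431.0 MPa ⇒ ΔT = 431.0 / (203.2×10³ × 15.7×10⁻⁶) = 135.1 K.
T = 17.7 + 135.1 = 152.8 °C.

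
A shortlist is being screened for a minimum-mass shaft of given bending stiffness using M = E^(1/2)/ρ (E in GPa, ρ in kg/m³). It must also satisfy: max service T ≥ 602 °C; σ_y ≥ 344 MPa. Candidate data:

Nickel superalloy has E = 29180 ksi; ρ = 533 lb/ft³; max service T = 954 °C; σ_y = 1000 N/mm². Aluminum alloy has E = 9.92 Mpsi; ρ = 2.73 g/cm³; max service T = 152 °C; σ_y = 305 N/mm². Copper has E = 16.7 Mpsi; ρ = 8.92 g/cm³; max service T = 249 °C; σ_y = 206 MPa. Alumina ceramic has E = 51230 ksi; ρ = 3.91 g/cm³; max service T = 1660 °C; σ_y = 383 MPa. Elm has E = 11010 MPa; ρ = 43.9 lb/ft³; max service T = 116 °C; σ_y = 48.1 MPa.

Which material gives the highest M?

alumina ceramic

Screen on constraints: max service T ≥ 602 °C; σ_y ≥ 344 MPa. Survivors: nickel superalloy, alumina ceramic.
In SI units:
  nickel superalloy: E = 201.2 GPa, ρ = 8538 kg/m³
  alumina ceramic: E = 353.2 GPa, ρ = 3910 kg/m³
  alumina ceramic: M = 4.81×10⁻³
  nickel superalloy: M = 1.66×10⁻³
Alumina ceramic ranks first.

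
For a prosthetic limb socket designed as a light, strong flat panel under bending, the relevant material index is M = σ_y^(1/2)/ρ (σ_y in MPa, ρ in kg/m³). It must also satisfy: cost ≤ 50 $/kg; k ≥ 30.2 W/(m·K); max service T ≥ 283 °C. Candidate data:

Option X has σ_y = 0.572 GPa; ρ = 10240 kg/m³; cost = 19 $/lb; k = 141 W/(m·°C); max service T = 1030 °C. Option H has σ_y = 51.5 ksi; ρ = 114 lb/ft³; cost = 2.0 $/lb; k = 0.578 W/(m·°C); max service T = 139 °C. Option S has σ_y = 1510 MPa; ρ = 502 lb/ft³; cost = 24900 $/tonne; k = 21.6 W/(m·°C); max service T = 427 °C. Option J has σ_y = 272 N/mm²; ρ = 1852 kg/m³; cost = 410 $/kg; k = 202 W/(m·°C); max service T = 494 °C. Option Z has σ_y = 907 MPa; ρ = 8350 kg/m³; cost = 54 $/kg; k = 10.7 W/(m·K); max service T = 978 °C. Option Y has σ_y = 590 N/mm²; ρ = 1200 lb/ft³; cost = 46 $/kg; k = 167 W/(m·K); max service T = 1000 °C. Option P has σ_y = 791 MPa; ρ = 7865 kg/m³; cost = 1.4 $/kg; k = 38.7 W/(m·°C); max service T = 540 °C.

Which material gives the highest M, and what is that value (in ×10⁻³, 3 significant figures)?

Screen on constraints: cost ≤ 50 $/kg; k ≥ 30.2 W/(m·K); max service T ≥ 283 °C. Survivors: option X, option Y, option P.
Convert each candidate to consistent units, then evaluate M:
  option X: σ_y = 572.0 MPa, ρ = 10240 kg/m³
  option Y: σ_y = 590.0 MPa, ρ = 19220 kg/m³
  option P: σ_y = 791.0 MPa, ρ = 7865 kg/m³
  option P: M = 3.58×10⁻³
  option X: M = 2.34×10⁻³
  option Y: M = 1.26×10⁻³
Option P has the largest M.

option P, M = 3.58×10⁻³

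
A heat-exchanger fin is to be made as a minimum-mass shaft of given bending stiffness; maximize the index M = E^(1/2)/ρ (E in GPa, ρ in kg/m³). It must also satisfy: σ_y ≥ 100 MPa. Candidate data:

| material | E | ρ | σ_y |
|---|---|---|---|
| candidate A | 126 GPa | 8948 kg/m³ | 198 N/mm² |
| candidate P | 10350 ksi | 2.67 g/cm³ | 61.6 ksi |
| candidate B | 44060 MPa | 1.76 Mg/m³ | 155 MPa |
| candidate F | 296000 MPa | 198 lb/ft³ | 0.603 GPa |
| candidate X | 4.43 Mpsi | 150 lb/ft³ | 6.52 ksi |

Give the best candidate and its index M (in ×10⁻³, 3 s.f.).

candidate F, M = 5.42×10⁻³

Screen on constraints: σ_y ≥ 100 MPa. Survivors: candidate A, candidate P, candidate B, candidate F.
After converting to SI:
  candidate A: E = 126.0 GPa, ρ = 8948 kg/m³
  candidate P: E = 71.36 GPa, ρ = 2670 kg/m³
  candidate B: E = 44.06 GPa, ρ = 1760 kg/m³
  candidate F: E = 296.0 GPa, ρ = 3172 kg/m³
  candidate F: M = 5.42×10⁻³
  candidate B: M = 3.77×10⁻³
  candidate P: M = 3.16×10⁻³
  candidate A: M = 1.25×10⁻³
The maximum is for candidate F.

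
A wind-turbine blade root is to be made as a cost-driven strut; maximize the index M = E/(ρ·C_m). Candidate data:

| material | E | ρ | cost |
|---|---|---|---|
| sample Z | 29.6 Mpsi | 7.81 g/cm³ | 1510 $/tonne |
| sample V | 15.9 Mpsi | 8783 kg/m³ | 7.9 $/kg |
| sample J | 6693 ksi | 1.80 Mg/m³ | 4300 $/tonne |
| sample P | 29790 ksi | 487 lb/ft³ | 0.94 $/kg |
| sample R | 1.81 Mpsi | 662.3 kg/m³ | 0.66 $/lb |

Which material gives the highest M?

Normalizing units and computing the index:
  sample Z: E = 204.1 GPa, ρ = 7810 kg/m³, cost = 1.510 $/kg
  sample V: E = 109.6 GPa, ρ = 8783 kg/m³, cost = 7.900 $/kg
  sample J: E = 46.15 GPa, ρ = 1800 kg/m³, cost = 4.300 $/kg
  sample P: E = 205.4 GPa, ρ = 7801 kg/m³, cost = 0.9400 $/kg
  sample R: E = 12.48 GPa, ρ = 662.3 kg/m³, cost = 1.455 $/kg
  sample P: M = 28.0 MN·m per $
  sample Z: M = 17.3 MN·m per $
  sample R: M = 13.0 MN·m per $
  sample J: M = 5.96 MN·m per $
  sample V: M = 1.58 MN·m per $
Highest index: sample P.

sample P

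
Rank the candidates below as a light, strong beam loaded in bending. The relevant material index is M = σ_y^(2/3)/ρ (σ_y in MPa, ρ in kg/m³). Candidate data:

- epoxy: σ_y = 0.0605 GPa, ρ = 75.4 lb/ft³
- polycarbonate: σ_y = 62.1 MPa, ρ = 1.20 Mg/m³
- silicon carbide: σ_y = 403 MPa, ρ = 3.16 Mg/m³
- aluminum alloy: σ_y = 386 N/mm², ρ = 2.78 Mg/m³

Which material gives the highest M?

aluminum alloy

Normalizing units and computing the index:
  epoxy: σ_y = 60.50 MPa, ρ = 1208 kg/m³
  polycarbonate: σ_y = 62.10 MPa, ρ = 1200 kg/m³
  silicon carbide: σ_y = 403.0 MPa, ρ = 3160 kg/m³
  aluminum alloy: σ_y = 386.0 MPa, ρ = 2780 kg/m³
  aluminum alloy: M = 19.1×10⁻³
  silicon carbide: M = 17.3×10⁻³
  polycarbonate: M = 13.1×10⁻³
  epoxy: M = 12.8×10⁻³
The maximum is for aluminum alloy.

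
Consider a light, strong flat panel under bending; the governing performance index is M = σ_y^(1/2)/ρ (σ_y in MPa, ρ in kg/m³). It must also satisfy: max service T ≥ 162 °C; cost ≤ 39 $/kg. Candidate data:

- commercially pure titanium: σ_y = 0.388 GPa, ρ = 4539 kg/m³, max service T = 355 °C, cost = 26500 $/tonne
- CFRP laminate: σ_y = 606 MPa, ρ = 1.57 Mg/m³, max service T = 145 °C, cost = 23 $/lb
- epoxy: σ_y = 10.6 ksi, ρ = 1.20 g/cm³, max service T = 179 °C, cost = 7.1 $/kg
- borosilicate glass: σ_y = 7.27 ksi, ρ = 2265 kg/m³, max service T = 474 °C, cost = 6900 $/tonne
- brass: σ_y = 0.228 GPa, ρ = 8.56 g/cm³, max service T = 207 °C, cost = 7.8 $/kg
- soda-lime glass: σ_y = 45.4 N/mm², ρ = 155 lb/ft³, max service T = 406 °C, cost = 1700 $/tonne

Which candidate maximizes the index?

Screen on constraints: max service T ≥ 162 °C; cost ≤ 39 $/kg. Survivors: commercially pure titanium, epoxy, borosilicate glass, brass, soda-lime glass.
In SI units:
  commercially pure titanium: σ_y = 388.0 MPa, ρ = 4539 kg/m³
  epoxy: σ_y = 73.08 MPa, ρ = 1200 kg/m³
  borosilicate glass: σ_y = 50.12 MPa, ρ = 2265 kg/m³
  brass: σ_y = 228.0 MPa, ρ = 8560 kg/m³
  soda-lime glass: σ_y = 45.40 MPa, ρ = 2483 kg/m³
  epoxy: M = 7.12×10⁻³
  commercially pure titanium: M = 4.34×10⁻³
  borosilicate glass: M = 3.13×10⁻³
  soda-lime glass: M = 2.71×10⁻³
  brass: M = 1.76×10⁻³
Highest index: epoxy.

epoxy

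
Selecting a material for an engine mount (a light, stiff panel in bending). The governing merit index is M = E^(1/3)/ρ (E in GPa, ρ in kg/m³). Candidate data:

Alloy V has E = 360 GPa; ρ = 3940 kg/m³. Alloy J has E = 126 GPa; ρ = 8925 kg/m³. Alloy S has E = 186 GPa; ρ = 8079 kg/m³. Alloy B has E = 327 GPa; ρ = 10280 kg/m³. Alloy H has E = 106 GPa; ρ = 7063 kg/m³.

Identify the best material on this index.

alloy V

Evaluate M for each candidate:
  alloy V: M = 1.81×10⁻³
  alloy S: M = 0.707×10⁻³
  alloy B: M = 0.670×10⁻³
  alloy H: M = 0.670×10⁻³
  alloy J: M = 0.562×10⁻³
Highest index: alloy V.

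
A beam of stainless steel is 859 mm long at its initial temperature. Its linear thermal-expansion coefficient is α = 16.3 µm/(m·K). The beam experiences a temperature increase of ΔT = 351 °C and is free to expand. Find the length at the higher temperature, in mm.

ΔL = α·L₀·ΔT = 16.3×10⁻⁶ × 859 mm × 351.0 K = 4.91 mm.
L = L₀ + ΔL = 859 + 4.91 = 863.91 mm.

863.91 mm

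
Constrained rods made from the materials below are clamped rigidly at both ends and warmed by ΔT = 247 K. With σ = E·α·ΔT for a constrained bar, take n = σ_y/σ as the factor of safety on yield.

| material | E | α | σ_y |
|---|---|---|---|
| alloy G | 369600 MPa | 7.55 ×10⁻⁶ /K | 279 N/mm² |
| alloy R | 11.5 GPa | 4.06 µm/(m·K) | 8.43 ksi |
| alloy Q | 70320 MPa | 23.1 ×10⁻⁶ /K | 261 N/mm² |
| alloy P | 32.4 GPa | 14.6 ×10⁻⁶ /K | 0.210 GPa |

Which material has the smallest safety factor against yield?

alloy G

Per material, after unit conversion:
  alloy G: E = 369.6, α = 7.55, σ_y = 279.0 → σ = 689 MPa, n = 0.405
  alloy R: E = 11.50, α = 4.06, σ_y = 58.12 → σ = 11.5 MPa, n = 5.04
  alloy Q: E = 70.32, α = 23.1, σ_y = 261.0 → σ = 401 MPa, n = 0.651
  alloy P: E = 32.40, α = 14.6, σ_y = 210.0 → σ = 117 MPa, n = 1.80
The minimum is alloy G at n = 0.405.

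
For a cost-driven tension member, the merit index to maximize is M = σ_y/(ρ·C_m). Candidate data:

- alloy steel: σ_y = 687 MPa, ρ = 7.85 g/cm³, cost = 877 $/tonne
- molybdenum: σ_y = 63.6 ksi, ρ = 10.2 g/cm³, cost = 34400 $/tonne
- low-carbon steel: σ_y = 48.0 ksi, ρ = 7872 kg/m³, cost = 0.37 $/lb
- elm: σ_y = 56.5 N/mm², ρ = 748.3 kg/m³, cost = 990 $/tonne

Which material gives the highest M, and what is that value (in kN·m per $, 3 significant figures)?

alloy steel, M = 99.8 kN·m per $

In SI units:
  alloy steel: σ_y = 687.0 MPa, ρ = 7850 kg/m³, cost = 0.8770 $/kg
  molybdenum: σ_y = 438.5 MPa, ρ = 10200 kg/m³, cost = 34.40 $/kg
  low-carbon steel: σ_y = 330.9 MPa, ρ = 7872 kg/m³, cost = 0.8157 $/kg
  elm: σ_y = 56.50 MPa, ρ = 748.3 kg/m³, cost = 0.9900 $/kg
  alloy steel: M = 99.8 kN·m per $
  elm: M = 76.3 kN·m per $
  low-carbon steel: M = 51.5 kN·m per $
  molybdenum: M = 1.25 kN·m per $
Alloy steel has the largest M.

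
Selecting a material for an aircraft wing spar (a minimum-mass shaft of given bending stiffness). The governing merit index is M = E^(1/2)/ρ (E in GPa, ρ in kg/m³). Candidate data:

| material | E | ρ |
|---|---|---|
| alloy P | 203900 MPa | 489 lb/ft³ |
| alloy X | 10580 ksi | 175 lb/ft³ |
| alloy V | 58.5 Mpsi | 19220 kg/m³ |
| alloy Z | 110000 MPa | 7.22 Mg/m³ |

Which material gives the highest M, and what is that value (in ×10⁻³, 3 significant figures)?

alloy X, M = 3.05×10⁻³

After converting to SI:
  alloy P: E = 203.9 GPa, ρ = 7833 kg/m³
  alloy X: E = 72.95 GPa, ρ = 2803 kg/m³
  alloy V: E = 403.3 GPa, ρ = 19220 kg/m³
  alloy Z: E = 110.0 GPa, ρ = 7220 kg/m³
  alloy X: M = 3.05×10⁻³
  alloy P: M = 1.82×10⁻³
  alloy Z: M = 1.45×10⁻³
  alloy V: M = 1.04×10⁻³
Alloy X has the largest M.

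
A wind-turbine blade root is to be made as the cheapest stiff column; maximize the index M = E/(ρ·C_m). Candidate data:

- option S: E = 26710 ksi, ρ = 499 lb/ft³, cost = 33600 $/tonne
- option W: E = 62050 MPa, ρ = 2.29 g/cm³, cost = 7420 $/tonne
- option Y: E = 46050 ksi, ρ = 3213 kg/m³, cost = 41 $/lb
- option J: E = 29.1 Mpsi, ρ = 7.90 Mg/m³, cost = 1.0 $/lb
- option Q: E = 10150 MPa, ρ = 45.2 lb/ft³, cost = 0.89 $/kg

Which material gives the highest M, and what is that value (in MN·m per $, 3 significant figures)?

In SI units:
  option S: E = 184.2 GPa, ρ = 7993 kg/m³, cost = 33.60 $/kg
  option W: E = 62.05 GPa, ρ = 2290 kg/m³, cost = 7.420 $/kg
  option Y: E = 317.5 GPa, ρ = 3213 kg/m³, cost = 90.39 $/kg
  option J: E = 200.6 GPa, ρ = 7900 kg/m³, cost = 2.205 $/kg
  option Q: E = 10.15 GPa, ρ = 724.0 kg/m³, cost = 0.8900 $/kg
  option Q: M = 15.8 MN·m per $
  option J: M = 11.5 MN·m per $
  option W: M = 3.65 MN·m per $
  option Y: M = 1.09 MN·m per $
  option S: M = 0.686 MN·m per $
The maximum is for option Q.

option Q, M = 15.8 MN·m per $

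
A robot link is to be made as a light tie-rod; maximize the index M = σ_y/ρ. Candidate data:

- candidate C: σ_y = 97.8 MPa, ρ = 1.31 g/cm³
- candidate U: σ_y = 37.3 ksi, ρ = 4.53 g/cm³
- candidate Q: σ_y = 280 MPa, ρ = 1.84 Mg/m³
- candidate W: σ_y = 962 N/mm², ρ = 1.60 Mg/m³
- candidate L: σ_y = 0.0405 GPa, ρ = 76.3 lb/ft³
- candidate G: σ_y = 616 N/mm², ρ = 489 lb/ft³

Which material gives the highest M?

After converting to SI:
  candidate C: σ_y = 97.80 MPa, ρ = 1310 kg/m³
  candidate U: σ_y = 257.2 MPa, ρ = 4530 kg/m³
  candidate Q: σ_y = 280.0 MPa, ρ = 1840 kg/m³
  candidate W: σ_y = 962.0 MPa, ρ = 1600 kg/m³
  candidate L: σ_y = 40.50 MPa, ρ = 1222 kg/m³
  candidate G: σ_y = 616.0 MPa, ρ = 7833 kg/m³
  candidate W: M = 601 kN·m/kg
  candidate Q: M = 152 kN·m/kg
  candidate G: M = 78.6 kN·m/kg
  candidate C: M = 74.7 kN·m/kg
  candidate U: M = 56.8 kN·m/kg
  candidate L: M = 33.1 kN·m/kg
Candidate W has the largest M.

candidate W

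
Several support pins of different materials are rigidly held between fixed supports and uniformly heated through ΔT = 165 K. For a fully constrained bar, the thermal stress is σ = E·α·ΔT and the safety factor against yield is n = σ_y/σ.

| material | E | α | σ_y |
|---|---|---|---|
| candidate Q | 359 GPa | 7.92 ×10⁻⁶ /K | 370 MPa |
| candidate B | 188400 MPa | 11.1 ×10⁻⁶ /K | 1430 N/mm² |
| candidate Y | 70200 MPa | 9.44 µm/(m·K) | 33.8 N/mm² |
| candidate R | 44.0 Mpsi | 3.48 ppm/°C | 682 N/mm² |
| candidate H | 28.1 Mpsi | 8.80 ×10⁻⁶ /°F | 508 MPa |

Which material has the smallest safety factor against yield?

candidate Y

In consistent units (E in GPa, α in ×10⁻⁶/K, σ_y in MPa):
  candidate Q: E = 359.0, α = 7.92, σ_y = 370.0 → σ = 469 MPa, n = 0.789
  candidate B: E = 188.4, α = 11.1, σ_y = 1430 → σ = 345 MPa, n = 4.14
  candidate Y: E = 70.20, α = 9.44, σ_y = 33.80 → σ = 109 MPa, n = 0.309
  candidate R: E = 303.4, α = 3.48, σ_y = 682.0 → σ = 174 MPa, n = 3.92
  candidate H: E = 193.7, α = 15.8, σ_y = 508.0 → σ = 506 MPa, n = 1.00
Candidate Y has the lowest safety factor, n = 0.309.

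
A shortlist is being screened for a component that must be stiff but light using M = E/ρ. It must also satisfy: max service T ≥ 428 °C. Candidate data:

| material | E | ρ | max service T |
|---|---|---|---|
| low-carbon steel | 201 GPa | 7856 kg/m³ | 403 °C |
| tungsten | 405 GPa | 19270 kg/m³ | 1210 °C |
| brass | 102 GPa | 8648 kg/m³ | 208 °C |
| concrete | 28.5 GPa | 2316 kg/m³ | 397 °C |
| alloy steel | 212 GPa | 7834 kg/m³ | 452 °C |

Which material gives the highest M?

alloy steel

Screen on constraints: max service T ≥ 428 °C. Survivors: tungsten, alloy steel.
Per-candidate index values:
  alloy steel: M = 27.1 MN·m/kg
  tungsten: M = 21.0 MN·m/kg
Alloy steel ranks first.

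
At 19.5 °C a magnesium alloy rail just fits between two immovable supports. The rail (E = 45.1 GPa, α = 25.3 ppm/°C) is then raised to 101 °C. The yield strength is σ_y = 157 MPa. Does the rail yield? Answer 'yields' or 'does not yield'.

ΔT = 81.50 K. Constrained thermal stress σ = E·α·ΔT = 45.10×10³ MPa × 25.3×10⁻⁶ × 81.50 = 93.0 MPa (compressive).
Compare to σ_y = 157 MPa: σ < σ_y, so it does not yield.

does not yield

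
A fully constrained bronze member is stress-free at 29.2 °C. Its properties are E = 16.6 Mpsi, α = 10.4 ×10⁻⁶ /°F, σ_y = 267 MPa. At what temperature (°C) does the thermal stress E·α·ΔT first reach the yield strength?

E = 16.6 Mpsi = 114.5 GPa.
α = 10.4×10⁻⁶/°F × 9/5 = 18.7×10⁻⁶/K.
E·α·ΔT = 267.0 MPa ⇒ ΔT = 267.0 / (114.5×10³ × 18.7×10⁻⁶) = 124.6 K.
T = 29.2 + 124.6 = 153.8 °C.

154 °C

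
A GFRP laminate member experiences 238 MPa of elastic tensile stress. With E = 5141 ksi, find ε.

6.71×10⁻³

E = 5141 ksi = 35.45 GPa = 35450 MPa.
ε = σ/E = 238 / 35450 = 6.71×10⁻³.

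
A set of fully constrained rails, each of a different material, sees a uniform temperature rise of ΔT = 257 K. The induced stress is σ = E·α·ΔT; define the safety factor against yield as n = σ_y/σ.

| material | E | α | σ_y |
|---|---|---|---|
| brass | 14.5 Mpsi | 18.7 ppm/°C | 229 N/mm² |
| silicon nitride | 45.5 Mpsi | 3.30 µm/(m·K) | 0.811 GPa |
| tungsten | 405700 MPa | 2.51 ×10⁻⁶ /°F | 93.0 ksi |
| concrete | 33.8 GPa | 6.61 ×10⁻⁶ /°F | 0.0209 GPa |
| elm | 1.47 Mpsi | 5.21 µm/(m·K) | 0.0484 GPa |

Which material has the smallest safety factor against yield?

With everything in SI (GPa, ×10⁻⁶/K, MPa):
  brass: E = 99.97, α = 18.7, σ_y = 229.0 → σ = 480 MPa, n = 0.477
  silicon nitride: E = 313.7, α = 3.30, σ_y = 811.0 → σ = 266 MPa, n = 3.05
  tungsten: E = 405.7, α = 4.52, σ_y = 641.2 → σ = 471 MPa, n = 1.36
  concrete: E = 33.80, α = 11.9, σ_y = 20.90 → σ = 103 MPa, n = 0.202
  elm: E = 10.14, α = 5.21, σ_y = 48.40 → σ = 13.6 MPa, n = 3.57
Concrete has the lowest safety factor, n = 0.202.

concrete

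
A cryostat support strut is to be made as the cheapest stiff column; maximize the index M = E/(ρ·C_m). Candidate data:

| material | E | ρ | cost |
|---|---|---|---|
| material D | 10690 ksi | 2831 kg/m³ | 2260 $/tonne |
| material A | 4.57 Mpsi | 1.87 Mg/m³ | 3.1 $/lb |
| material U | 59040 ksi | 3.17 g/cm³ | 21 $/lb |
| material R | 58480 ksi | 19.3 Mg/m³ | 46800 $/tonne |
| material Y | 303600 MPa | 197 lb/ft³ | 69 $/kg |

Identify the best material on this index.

In SI units:
  material D: E = 73.70 GPa, ρ = 2831 kg/m³, cost = 2.260 $/kg
  material A: E = 31.51 GPa, ρ = 1870 kg/m³, cost = 6.834 $/kg
  material U: E = 407.1 GPa, ρ = 3170 kg/m³, cost = 46.30 $/kg
  material R: E = 403.2 GPa, ρ = 19300 kg/m³, cost = 46.80 $/kg
  material Y: E = 303.6 GPa, ρ = 3156 kg/m³, cost = 69.00 $/kg
  material D: M = 11.5 MN·m per $
  material U: M = 2.77 MN·m per $
  material A: M = 2.47 MN·m per $
  material Y: M = 1.39 MN·m per $
  material R: M = 0.446 MN·m per $
Material D has the largest M.

material D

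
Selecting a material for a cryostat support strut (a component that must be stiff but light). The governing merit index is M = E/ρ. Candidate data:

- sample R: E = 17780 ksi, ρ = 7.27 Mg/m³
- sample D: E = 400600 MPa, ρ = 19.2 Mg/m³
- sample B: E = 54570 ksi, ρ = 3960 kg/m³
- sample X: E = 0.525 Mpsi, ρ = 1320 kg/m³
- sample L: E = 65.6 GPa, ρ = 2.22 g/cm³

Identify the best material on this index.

In SI units:
  sample R: E = 122.6 GPa, ρ = 7270 kg/m³
  sample D: E = 400.6 GPa, ρ = 19200 kg/m³
  sample B: E = 376.2 GPa, ρ = 3960 kg/m³
  sample X: E = 3.620 GPa, ρ = 1320 kg/m³
  sample L: E = 65.60 GPa, ρ = 2220 kg/m³
  sample B: M = 95.0 MN·m/kg
  sample L: M = 29.5 MN·m/kg
  sample D: M = 20.9 MN·m/kg
  sample R: M = 16.9 MN·m/kg
  sample X: M = 2.74 MN·m/kg
Sample B ranks first.

sample B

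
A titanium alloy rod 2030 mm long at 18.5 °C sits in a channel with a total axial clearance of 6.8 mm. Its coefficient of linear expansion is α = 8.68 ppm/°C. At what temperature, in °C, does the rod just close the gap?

α·L₀·ΔT = 6.8 mm ⇒ ΔT = 6.8 / (8.68×10⁻⁶ × 2030.0) = 385.9 K.
T = 18.5 + 385.9 = 404.4 °C.

404 °C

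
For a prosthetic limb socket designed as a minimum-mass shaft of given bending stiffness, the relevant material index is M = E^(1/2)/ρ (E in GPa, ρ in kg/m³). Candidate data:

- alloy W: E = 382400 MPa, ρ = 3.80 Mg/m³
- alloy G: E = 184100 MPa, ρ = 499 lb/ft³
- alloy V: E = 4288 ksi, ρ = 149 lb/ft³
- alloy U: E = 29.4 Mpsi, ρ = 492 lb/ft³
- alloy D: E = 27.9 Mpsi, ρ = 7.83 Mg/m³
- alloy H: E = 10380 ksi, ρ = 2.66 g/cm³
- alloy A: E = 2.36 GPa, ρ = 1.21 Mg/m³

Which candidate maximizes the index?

After converting to SI:
  alloy W: E = 382.4 GPa, ρ = 3800 kg/m³
  alloy G: E = 184.1 GPa, ρ = 7993 kg/m³
  alloy V: E = 29.56 GPa, ρ = 2387 kg/m³
  alloy U: E = 202.7 GPa, ρ = 7881 kg/m³
  alloy D: E = 192.4 GPa, ρ = 7830 kg/m³
  alloy H: E = 71.57 GPa, ρ = 2660 kg/m³
  alloy A: E = 2.360 GPa, ρ = 1210 kg/m³
  alloy W: M = 5.15×10⁻³
  alloy H: M = 3.18×10⁻³
  alloy V: M = 2.28×10⁻³
  alloy U: M = 1.81×10⁻³
  alloy D: M = 1.77×10⁻³
  alloy G: M = 1.70×10⁻³
  alloy A: M = 1.27×10⁻³
Alloy W has the largest M.

alloy W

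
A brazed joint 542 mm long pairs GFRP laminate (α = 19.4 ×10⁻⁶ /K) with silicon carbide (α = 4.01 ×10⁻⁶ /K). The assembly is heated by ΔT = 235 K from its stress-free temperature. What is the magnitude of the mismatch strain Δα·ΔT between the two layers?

Δα = |19.4 − 4.01|×10⁻⁶/K = 15.4×10⁻⁶/K.
Mismatch strain = Δα·ΔT = 15.4×10⁻⁶ × 235.0 = 3.62×10⁻³.

3.62×10⁻³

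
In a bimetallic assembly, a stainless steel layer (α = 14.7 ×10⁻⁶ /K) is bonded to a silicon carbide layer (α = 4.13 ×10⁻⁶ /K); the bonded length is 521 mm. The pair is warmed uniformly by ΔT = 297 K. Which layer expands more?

stainless steel

α(stainless steel) = 14.7×10⁻⁶/K vs α(silicon carbide) = 4.13×10⁻⁶/K.
Higher α expands more for the same ΔT: stainless steel.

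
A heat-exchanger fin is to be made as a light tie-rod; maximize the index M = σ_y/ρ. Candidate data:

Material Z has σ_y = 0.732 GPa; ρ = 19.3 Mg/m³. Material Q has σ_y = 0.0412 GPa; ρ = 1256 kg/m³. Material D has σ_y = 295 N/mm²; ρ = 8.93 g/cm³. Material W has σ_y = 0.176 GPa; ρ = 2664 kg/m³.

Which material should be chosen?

material W

Putting every candidate on a common basis:
  material Z: σ_y = 732.0 MPa, ρ = 19300 kg/m³
  material Q: σ_y = 41.20 MPa, ρ = 1256 kg/m³
  material D: σ_y = 295.0 MPa, ρ = 8930 kg/m³
  material W: σ_y = 176.0 MPa, ρ = 2664 kg/m³
  material W: M = 66.1 kN·m/kg
  material Z: M = 37.9 kN·m/kg
  material D: M = 33.0 kN·m/kg
  material Q: M = 32.8 kN·m/kg
The maximum is for material W.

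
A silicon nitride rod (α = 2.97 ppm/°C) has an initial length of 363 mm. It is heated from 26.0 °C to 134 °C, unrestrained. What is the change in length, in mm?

ΔT = 134 − 26.0 = 108.0 K.
ΔL = α·L₀·ΔT = 2.97×10⁻⁶ × 363 mm × 108.0 K = 0.116 mm.

0.116 mm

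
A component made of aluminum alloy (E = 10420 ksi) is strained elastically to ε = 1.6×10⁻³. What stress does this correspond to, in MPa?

115 MPa

E = 10420 ksi = 71.84 GPa.
σ = E·ε = 71840 MPa × 1.6×10⁻³ = 115 MPa.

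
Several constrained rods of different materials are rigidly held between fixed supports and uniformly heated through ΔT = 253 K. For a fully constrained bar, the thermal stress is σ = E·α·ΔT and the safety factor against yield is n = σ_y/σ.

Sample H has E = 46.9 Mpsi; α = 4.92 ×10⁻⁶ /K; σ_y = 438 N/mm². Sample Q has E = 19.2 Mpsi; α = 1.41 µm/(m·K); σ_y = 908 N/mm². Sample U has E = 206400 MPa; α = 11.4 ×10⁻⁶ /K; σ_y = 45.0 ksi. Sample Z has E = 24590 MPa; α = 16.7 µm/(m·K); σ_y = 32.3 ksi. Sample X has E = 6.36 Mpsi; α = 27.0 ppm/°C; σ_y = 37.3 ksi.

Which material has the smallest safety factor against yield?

In consistent units (E in GPa, α in ×10⁻⁶/K, σ_y in MPa):
  sample H: E = 323.4, α = 4.92, σ_y = 438.0 → σ = 403 MPa, n = 1.09
  sample Q: E = 132.4, α = 1.41, σ_y = 908.0 → σ = 47.2 MPa, n = 19.2
  sample U: E = 206.4, α = 11.4, σ_y = 310.3 → σ = 595 MPa, n = 0.521
  sample Z: E = 24.59, α = 16.7, σ_y = 222.7 → σ = 104 MPa, n = 2.14
  sample X: E = 43.85, α = 27.0, σ_y = 257.2 → σ = 300 MPa, n = 0.859
Smallest n: sample U with n = 0.521.

sample U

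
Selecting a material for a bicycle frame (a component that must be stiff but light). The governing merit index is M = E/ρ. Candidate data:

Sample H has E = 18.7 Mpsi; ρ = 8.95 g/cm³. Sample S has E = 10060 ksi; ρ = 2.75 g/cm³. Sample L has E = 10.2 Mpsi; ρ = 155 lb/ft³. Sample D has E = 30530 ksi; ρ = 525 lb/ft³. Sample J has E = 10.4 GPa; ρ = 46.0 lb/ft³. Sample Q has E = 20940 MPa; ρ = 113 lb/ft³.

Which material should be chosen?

Putting every candidate on a common basis:
  sample H: E = 128.9 GPa, ρ = 8950 kg/m³
  sample S: E = 69.36 GPa, ρ = 2750 kg/m³
  sample L: E = 70.33 GPa, ρ = 2483 kg/m³
  sample D: E = 210.5 GPa, ρ = 8410 kg/m³
  sample J: E = 10.40 GPa, ρ = 736.8 kg/m³
  sample Q: E = 20.94 GPa, ρ = 1810 kg/m³
  sample L: M = 28.3 MN·m/kg
  sample S: M = 25.2 MN·m/kg
  sample D: M = 25.0 MN·m/kg
  sample H: M = 14.4 MN·m/kg
  sample J: M = 14.1 MN·m/kg
  sample Q: M = 11.6 MN·m/kg
Highest index: sample L.

sample L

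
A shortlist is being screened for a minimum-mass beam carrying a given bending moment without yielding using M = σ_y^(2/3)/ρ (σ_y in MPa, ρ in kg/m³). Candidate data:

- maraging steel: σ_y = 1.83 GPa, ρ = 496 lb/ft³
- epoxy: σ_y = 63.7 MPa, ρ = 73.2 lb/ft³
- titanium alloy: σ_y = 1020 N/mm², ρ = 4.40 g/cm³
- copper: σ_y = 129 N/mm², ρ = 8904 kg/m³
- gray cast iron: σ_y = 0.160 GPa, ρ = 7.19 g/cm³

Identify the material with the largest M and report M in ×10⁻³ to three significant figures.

titanium alloy, M = 23.0×10⁻³

In SI units:
  maraging steel: σ_y = 1830 MPa, ρ = 7945 kg/m³
  epoxy: σ_y = 63.70 MPa, ρ = 1173 kg/m³
  titanium alloy: σ_y = 1020 MPa, ρ = 4400 kg/m³
  copper: σ_y = 129.0 MPa, ρ = 8904 kg/m³
  gray cast iron: σ_y = 160.0 MPa, ρ = 7190 kg/m³
  titanium alloy: M = 23.0×10⁻³
  maraging steel: M = 18.8×10⁻³
  epoxy: M = 13.6×10⁻³
  gray cast iron: M = 4.10×10⁻³
  copper: M = 2.87×10⁻³
Titanium alloy ranks first.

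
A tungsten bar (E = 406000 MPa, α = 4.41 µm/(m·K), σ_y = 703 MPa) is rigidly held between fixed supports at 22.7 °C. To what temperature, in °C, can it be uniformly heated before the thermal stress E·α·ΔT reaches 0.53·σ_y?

E = 406000 MPa = 406.0 GPa.
E·α·ΔT = 372.6 MPa ⇒ ΔT = 372.6 / (406.0×10³ × 4.41×10⁻⁶) = 208.1 K.
T = 22.7 + 208.1 = 230.8 °C.

231 °C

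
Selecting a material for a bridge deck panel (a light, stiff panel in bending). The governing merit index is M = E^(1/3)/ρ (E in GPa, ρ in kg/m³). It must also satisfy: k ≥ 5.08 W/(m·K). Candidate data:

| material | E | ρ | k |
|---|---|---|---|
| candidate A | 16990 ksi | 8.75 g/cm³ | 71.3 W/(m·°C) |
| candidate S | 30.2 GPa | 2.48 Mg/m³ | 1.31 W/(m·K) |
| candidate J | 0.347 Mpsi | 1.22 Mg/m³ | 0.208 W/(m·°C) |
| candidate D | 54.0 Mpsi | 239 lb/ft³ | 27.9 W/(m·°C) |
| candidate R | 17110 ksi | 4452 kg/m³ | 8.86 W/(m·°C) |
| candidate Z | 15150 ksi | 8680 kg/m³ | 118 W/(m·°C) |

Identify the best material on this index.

candidate D

Screen on constraints: k ≥ 5.08 W/(m·K). Survivors: candidate A, candidate D, candidate R, candidate Z.
Convert each candidate to consistent units, then evaluate M:
  candidate A: E = 117.1 GPa, ρ = 8750 kg/m³
  candidate D: E = 372.3 GPa, ρ = 3828 kg/m³
  candidate R: E = 118.0 GPa, ρ = 4452 kg/m³
  candidate Z: E = 104.5 GPa, ρ = 8680 kg/m³
  candidate D: M = 1.88×10⁻³
  candidate R: M = 1.10×10⁻³
  candidate A: M = 0.559×10⁻³
  candidate Z: M = 0.543×10⁻³
Highest index: candidate D.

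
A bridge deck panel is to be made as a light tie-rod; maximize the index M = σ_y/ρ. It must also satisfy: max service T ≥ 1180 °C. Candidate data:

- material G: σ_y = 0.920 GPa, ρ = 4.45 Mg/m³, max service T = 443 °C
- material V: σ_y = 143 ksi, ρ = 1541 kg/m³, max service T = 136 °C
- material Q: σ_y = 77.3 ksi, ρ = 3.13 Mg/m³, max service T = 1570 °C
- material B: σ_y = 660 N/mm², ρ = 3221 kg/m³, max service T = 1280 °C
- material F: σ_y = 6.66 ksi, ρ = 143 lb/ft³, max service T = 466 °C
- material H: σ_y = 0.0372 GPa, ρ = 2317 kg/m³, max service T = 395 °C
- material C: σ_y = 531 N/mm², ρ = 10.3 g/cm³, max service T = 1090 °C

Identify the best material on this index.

material B

Screen on constraints: max service T ≥ 1180 °C. Survivors: material Q, material B.
In SI units:
  material Q: σ_y = 533.0 MPa, ρ = 3130 kg/m³
  material B: σ_y = 660.0 MPa, ρ = 3221 kg/m³
  material B: M = 205 kN·m/kg
  material Q: M = 170 kN·m/kg
Highest index: material B.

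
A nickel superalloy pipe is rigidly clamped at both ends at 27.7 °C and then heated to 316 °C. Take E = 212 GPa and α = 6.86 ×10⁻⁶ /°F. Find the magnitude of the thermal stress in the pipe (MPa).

755 MPa

α = 6.86×10⁻⁶/°F × 9/5 = 12.3×10⁻⁶/K.
ΔT = 288.3 K. Constrained thermal stress σ = E·α·ΔT = 212.0×10³ MPa × 12.3×10⁻⁶ × 288.3 = 755 MPa (compressive).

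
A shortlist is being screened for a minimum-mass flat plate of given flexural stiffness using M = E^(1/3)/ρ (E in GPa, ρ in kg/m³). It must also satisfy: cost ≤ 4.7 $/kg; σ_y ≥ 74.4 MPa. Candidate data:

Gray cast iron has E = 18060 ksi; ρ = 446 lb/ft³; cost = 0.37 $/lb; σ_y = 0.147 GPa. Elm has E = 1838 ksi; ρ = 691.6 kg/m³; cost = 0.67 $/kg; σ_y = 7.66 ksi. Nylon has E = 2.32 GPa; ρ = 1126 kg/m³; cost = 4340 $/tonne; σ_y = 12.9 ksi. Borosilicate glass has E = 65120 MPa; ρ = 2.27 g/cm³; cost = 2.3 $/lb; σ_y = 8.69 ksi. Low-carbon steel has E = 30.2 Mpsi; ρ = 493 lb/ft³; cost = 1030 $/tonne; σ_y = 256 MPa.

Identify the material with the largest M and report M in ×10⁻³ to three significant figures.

nylon, M = 1.18×10⁻³

Screen on constraints: cost ≤ 4.7 $/kg; σ_y ≥ 74.4 MPa. Survivors: gray cast iron, nylon, low-carbon steel.
After converting to SI:
  gray cast iron: E = 124.5 GPa, ρ = 7144 kg/m³
  nylon: E = 2.320 GPa, ρ = 1126 kg/m³
  low-carbon steel: E = 208.2 GPa, ρ = 7897 kg/m³
  nylon: M = 1.18×10⁻³
  low-carbon steel: M = 0.751×10⁻³
  gray cast iron: M = 0.699×10⁻³
The maximum is for nylon.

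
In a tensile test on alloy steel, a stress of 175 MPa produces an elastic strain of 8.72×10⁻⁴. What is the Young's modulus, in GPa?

201 GPa

E = σ/ε = 175 MPa / 8.72×10⁻⁴ = 200700 MPa = 201 GPa.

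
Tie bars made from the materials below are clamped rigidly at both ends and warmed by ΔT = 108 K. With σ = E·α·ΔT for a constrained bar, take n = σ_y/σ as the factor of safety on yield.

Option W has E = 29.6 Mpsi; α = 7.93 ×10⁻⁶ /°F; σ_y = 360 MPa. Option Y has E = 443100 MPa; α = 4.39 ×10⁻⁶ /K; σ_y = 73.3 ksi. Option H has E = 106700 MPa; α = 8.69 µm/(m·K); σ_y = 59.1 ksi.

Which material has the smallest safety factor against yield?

option W

In consistent units (E in GPa, α in ×10⁻⁶/K, σ_y in MPa):
  option W: E = 204.1, α = 14.3, σ_y = 360.0 → σ = 315 MPa, n = 1.14
  option Y: E = 443.1, α = 4.39, σ_y = 505.4 → σ = 210 MPa, n = 2.41
  option H: E = 106.7, α = 8.69, σ_y = 407.5 → σ = 100 MPa, n = 4.07
Smallest n: option W with n = 1.14.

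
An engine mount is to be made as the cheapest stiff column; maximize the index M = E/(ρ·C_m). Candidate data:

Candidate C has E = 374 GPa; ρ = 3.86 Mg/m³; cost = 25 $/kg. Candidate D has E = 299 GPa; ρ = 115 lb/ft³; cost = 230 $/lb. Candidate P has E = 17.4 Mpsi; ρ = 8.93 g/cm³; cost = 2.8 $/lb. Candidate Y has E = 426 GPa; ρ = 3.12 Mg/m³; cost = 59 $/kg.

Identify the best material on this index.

After converting to SI:
  candidate C: E = 374.0 GPa, ρ = 3860 kg/m³, cost = 25.00 $/kg
  candidate D: E = 299.0 GPa, ρ = 1842 kg/m³, cost = 507.1 $/kg
  candidate P: E = 120.0 GPa, ρ = 8930 kg/m³, cost = 6.173 $/kg
  candidate Y: E = 426.0 GPa, ρ = 3120 kg/m³, cost = 59.00 $/kg
  candidate C: M = 3.88 MN·m per $
  candidate Y: M = 2.31 MN·m per $
  candidate P: M = 2.18 MN·m per $
  candidate D: M = 0.320 MN·m per $
Candidate C ranks first.

candidate C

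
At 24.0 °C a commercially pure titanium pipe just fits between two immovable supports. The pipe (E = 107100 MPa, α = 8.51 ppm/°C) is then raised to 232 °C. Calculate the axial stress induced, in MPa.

E = 107100 MPa = 107.1 GPa.
ΔT = 208.0 K. Constrained thermal stress σ = E·α·ΔT = 107.1×10³ MPa × 8.51×10⁻⁶ × 208.0 = 190 MPa (compressive).

190 MPa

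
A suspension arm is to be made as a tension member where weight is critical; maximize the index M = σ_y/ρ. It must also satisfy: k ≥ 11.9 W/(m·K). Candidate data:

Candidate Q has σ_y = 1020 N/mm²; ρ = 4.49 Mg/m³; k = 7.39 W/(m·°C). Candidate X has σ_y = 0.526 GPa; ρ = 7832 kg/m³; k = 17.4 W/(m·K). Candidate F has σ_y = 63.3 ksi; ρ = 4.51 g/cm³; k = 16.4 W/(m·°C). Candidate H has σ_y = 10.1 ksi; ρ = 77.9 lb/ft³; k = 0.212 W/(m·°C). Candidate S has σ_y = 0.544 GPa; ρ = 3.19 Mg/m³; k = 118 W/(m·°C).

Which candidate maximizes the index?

Screen on constraints: k ≥ 11.9 W/(m·K). Survivors: candidate X, candidate F, candidate S.
Normalizing units and computing the index:
  candidate X: σ_y = 526.0 MPa, ρ = 7832 kg/m³
  candidate F: σ_y = 436.4 MPa, ρ = 4510 kg/m³
  candidate S: σ_y = 544.0 MPa, ρ = 3190 kg/m³
  candidate S: M = 171 kN·m/kg
  candidate F: M = 96.8 kN·m/kg
  candidate X: M = 67.2 kN·m/kg
The maximum is for candidate S.

candidate S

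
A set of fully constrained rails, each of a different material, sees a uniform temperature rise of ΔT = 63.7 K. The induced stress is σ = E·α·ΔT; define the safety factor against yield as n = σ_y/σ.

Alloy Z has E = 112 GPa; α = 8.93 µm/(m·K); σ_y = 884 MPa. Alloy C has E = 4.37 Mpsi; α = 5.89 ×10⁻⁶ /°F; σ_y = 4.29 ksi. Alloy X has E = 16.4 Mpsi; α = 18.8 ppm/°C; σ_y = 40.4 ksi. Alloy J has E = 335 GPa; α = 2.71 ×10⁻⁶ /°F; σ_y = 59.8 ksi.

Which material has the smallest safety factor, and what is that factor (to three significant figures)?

Converting E to GPa, α to ×10⁻⁶/K, σ_y to MPa, then σ and n for each:
  alloy Z: E = 112.0, α = 8.93, σ_y = 884.0 → σ = 63.7 MPa, n = 13.9
  alloy C: E = 30.13, α = 10.6, σ_y = 29.58 → σ = 20.3 MPa, n = 1.45
  alloy X: E = 113.1, α = 18.8, σ_y = 278.5 → σ = 135 MPa, n = 2.06
  alloy J: E = 335.0, α = 4.88, σ_y = 412.3 → σ = 104 MPa, n = 3.96
Alloy C has the lowest safety factor, n = 1.45.

alloy C, n = 1.45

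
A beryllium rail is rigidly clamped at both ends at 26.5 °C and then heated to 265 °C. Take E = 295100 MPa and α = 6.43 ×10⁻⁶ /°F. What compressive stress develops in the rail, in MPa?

E = 295100 MPa = 295.1 GPa.
α = 6.43×10⁻⁶/°F × 9/5 = 11.6×10⁻⁶/K.
ΔT = 238.5 K. Constrained thermal stress σ = E·α·ΔT = 295.1×10³ MPa × 11.6×10⁻⁶ × 238.5 = 815 MPa (compressive).

815 MPa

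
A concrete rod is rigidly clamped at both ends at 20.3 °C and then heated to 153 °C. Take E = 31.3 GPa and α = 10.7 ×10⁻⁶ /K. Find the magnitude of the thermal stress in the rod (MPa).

44.4 MPa

ΔT = 132.7 K. Constrained thermal stress σ = E·α·ΔT = 31.30×10³ MPa × 10.7×10⁻⁶ × 132.7 = 44.4 MPa (compressive).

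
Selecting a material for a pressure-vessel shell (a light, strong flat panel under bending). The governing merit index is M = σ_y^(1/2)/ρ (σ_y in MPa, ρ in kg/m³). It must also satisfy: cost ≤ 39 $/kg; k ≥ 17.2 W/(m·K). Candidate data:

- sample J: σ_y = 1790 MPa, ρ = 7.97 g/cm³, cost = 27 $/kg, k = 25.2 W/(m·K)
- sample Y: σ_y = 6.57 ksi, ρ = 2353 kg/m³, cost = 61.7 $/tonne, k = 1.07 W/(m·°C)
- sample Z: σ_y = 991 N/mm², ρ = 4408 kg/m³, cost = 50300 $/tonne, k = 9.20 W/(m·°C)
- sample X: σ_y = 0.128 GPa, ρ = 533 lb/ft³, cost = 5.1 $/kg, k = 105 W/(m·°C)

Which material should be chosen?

Screen on constraints: cost ≤ 39 $/kg; k ≥ 17.2 W/(m·K). Survivors: sample J, sample X.
Convert each candidate to consistent units, then evaluate M:
  sample J: σ_y = 1790 MPa, ρ = 7970 kg/m³
  sample X: σ_y = 128.0 MPa, ρ = 8538 kg/m³
  sample J: M = 5.31×10⁻³
  sample X: M = 1.33×10⁻³
Sample J ranks first.

sample J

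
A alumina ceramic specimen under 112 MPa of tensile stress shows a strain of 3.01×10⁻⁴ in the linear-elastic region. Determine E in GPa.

372 GPa

E = σ/ε = 112 MPa / 3.01×10⁻⁴ = 372100 MPa = 372 GPa.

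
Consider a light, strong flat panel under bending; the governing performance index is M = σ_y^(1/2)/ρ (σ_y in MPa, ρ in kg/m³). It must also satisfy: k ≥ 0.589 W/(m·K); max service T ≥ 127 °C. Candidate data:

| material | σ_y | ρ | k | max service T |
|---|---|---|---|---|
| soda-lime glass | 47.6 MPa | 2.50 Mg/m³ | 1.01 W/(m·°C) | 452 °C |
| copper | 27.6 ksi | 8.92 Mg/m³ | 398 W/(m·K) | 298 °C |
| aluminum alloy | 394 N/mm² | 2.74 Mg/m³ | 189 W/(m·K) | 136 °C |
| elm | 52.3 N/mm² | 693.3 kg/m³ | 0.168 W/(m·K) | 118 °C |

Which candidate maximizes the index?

aluminum alloy

Screen on constraints: k ≥ 0.589 W/(m·K); max service T ≥ 127 °C. Survivors: soda-lime glass, copper, aluminum alloy.
Putting every candidate on a common basis:
  soda-lime glass: σ_y = 47.60 MPa, ρ = 2500 kg/m³
  copper: σ_y = 190.3 MPa, ρ = 8920 kg/m³
  aluminum alloy: σ_y = 394.0 MPa, ρ = 2740 kg/m³
  aluminum alloy: M = 7.24×10⁻³
  soda-lime glass: M = 2.76×10⁻³
  copper: M = 1.55×10⁻³
Highest index: aluminum alloy.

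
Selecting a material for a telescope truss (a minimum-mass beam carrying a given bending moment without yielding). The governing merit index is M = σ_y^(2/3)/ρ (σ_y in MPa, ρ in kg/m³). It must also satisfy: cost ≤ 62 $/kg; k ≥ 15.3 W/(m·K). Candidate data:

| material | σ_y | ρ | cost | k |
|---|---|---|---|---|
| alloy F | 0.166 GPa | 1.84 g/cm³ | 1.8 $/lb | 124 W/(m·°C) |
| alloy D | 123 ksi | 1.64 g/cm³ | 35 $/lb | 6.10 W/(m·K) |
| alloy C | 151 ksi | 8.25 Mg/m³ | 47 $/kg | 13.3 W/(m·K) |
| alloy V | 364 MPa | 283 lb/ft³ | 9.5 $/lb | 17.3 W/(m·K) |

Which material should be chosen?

Screen on constraints: cost ≤ 62 $/kg; k ≥ 15.3 W/(m·K). Survivors: alloy F, alloy V.
Normalizing units and computing the index:
  alloy F: σ_y = 166.0 MPa, ρ = 1840 kg/m³
  alloy V: σ_y = 364.0 MPa, ρ = 4533 kg/m³
  alloy F: M = 16.4×10⁻³
  alloy V: M = 11.2×10⁻³
The maximum is for alloy F.

alloy F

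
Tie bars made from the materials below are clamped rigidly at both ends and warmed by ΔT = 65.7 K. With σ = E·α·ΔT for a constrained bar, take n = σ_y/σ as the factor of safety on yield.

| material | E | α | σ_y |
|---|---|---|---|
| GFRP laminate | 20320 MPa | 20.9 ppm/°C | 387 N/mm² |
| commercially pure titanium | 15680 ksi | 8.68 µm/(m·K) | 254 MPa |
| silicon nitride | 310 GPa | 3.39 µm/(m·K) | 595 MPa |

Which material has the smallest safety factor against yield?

Per material, after unit conversion:
  GFRP laminate: E = 20.32, α = 20.9, σ_y = 387.0 → σ = 27.9 MPa, n = 13.9
  commercially pure titanium: E = 108.1, α = 8.68, σ_y = 254.0 → σ = 61.7 MPa, n = 4.12
  silicon nitride: E = 310.0, α = 3.39, σ_y = 595.0 → σ = 69.0 MPa, n = 8.62
The minimum is commercially pure titanium at n = 4.12.

commercially pure titanium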